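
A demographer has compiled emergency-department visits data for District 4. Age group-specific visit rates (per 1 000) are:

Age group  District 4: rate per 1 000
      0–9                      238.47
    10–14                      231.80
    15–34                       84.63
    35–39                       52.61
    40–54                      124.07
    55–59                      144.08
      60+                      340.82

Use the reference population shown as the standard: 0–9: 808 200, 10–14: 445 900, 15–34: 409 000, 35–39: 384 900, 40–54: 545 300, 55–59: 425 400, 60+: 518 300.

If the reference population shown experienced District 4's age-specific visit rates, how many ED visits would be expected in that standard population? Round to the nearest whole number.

Expected ED visits = Σ (standard pop × age-specific rate ÷ 1 000)
= 808 200×238.47/1 000 + 445 900×231.80/1 000 + 409 000×84.63/1 000 + 384 900×52.61/1 000 + 545 300×124.07/1 000 + 425 400×144.08/1 000 + 518 300×340.82/1 000
= 192731.45 + 103359.62 + 34613.67 + 20249.59 + 67655.37 + 61291.63 + 176647.01 = 656548.34.

656548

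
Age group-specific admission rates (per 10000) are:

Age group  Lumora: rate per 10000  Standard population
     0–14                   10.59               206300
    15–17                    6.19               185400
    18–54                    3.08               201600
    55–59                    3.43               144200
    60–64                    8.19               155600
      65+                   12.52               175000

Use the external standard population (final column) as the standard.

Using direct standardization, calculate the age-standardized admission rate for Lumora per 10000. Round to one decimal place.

7.4

Standard total = 1068100; weights = 0.1931, 0.1736, 0.1887, 0.1350, 0.1457, 0.1638.
Standardized rate: 0.1931×10.59 + 0.1736×6.19 + 0.1887×3.08 + 0.1350×3.43 + 0.1457×8.19 + 0.1638×12.52 = 7.4087 per 10000.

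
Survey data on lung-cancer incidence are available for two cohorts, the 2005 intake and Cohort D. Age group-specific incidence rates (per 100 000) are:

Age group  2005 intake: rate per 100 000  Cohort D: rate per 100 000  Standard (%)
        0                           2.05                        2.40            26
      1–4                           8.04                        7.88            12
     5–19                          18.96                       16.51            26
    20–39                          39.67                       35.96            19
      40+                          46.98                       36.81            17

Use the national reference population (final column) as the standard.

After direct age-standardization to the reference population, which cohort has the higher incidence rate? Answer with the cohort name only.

Standard weights: 0.26, 0.12, 0.26, 0.19, 0.17.
The 2005 intake: 0.2600×2.05 + 0.1200×8.04 + 0.2600×18.96 + 0.1900×39.67 + 0.1700×46.98 = 21.9513 per 100 000.
Cohort D: 0.2600×2.40 + 0.1200×7.88 + 0.2600×16.51 + 0.1900×35.96 + 0.1700×36.81 = 18.9523 per 100 000.

2005 intake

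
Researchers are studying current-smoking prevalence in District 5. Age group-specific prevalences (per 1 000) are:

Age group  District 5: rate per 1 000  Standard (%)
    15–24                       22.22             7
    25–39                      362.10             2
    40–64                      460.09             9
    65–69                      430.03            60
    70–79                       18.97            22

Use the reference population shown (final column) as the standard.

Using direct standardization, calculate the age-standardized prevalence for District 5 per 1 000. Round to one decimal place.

Standard weights: 0.07, 0.02, 0.09, 0.60, 0.22.
Standardized rate: 0.0700×22.22 + 0.0200×362.10 + 0.0900×460.09 + 0.6000×430.03 + 0.2200×18.97 = 312.3969 per 1 000.

312.4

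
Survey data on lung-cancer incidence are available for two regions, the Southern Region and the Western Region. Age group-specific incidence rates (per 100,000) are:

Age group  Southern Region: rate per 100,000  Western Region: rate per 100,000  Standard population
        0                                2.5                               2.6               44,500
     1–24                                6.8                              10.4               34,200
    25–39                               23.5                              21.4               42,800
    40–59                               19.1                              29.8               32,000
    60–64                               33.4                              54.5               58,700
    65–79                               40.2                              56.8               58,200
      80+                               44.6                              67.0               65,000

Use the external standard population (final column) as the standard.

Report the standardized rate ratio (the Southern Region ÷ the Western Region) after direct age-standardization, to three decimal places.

0.694

Standard total = 335,400; weights = 0.1327, 0.1020, 0.1276, 0.0954, 0.1750, 0.1735, 0.1938.
The Southern Region: 0.1327×2.5 + 0.1020×6.8 + 0.1276×23.5 + 0.0954×19.1 + 0.1750×33.4 + 0.1735×40.2 + 0.1938×44.6 = 27.3108 per 100,000.
The Western Region: 0.1327×2.6 + 0.1020×10.4 + 0.1276×21.4 + 0.0954×29.8 + 0.1750×54.5 + 0.1735×56.8 + 0.1938×67.0 = 39.3584 per 100,000.
Ratio = 27.3108 ÷ 39.3584 = 0.69390.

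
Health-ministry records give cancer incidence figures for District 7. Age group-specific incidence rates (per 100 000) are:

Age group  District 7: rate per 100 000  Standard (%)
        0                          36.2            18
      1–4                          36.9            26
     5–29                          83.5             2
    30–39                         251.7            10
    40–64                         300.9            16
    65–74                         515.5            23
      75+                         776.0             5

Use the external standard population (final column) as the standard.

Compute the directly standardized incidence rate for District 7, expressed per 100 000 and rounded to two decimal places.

248.46

Standard weights: 0.18, 0.26, 0.02, 0.10, 0.16, 0.23, 0.05.
Standardized rate: 0.1800×36.2 + 0.2600×36.9 + 0.0200×83.5 + 0.1000×251.7 + 0.1600×300.9 + 0.2300×515.5 + 0.0500×776.0 = 248.4590 per 100 000.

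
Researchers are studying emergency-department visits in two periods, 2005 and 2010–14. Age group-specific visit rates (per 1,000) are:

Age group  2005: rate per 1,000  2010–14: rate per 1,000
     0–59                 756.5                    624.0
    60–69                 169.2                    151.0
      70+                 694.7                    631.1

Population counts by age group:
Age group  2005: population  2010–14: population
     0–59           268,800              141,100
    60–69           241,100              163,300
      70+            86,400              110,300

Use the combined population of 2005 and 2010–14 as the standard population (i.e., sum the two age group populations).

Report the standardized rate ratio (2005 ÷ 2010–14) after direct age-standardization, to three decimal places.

Combined standard total = 1,011,000; weights = 0.4054, 0.4000, 0.1946.
2005: 0.4054×756.5 + 0.4000×169.2 + 0.1946×694.7 = 509.5562 per 1,000.
2010–14: 0.4054×624.0 + 0.4000×151.0 + 0.1946×631.1 = 436.1814 per 1,000.
Ratio = 509.5562 ÷ 436.1814 = 1.16822.

1.168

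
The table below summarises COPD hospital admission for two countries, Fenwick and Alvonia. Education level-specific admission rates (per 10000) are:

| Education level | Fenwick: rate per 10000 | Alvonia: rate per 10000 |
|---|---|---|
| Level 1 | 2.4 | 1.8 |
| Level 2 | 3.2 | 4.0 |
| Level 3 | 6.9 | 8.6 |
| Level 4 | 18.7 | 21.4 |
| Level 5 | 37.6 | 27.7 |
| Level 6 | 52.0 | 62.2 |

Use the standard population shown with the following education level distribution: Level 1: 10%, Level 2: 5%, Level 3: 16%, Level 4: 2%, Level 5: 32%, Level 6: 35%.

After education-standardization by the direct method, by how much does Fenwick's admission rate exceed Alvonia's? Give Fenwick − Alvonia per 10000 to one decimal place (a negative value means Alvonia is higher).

-0.7

Standard weights: 0.10, 0.05, 0.16, 0.02, 0.32, 0.35.
Fenwick: 0.1000×2.4 + 0.0500×3.2 + 0.1600×6.9 + 0.0200×18.7 + 0.3200×37.6 + 0.3500×52.0 = 32.1100 per 10000.
Alvonia: 0.1000×1.8 + 0.0500×4.0 + 0.1600×8.6 + 0.0200×21.4 + 0.3200×27.7 + 0.3500×62.2 = 32.8180 per 10000.
Difference = 32.1100 − 32.8180 = -0.7080.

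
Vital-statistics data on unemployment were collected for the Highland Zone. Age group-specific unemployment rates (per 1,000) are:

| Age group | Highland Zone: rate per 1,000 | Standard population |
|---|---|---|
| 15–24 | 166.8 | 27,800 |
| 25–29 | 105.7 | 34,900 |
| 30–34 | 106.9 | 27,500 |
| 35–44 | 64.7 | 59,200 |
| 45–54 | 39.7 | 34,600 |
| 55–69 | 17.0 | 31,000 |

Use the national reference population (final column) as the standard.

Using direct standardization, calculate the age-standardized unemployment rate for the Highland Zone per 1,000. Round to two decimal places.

79.05

Standard total = 215,000; weights = 0.1293, 0.1623, 0.1279, 0.2753, 0.1609, 0.1442.
Standardized rate: 0.1293×166.8 + 0.1623×105.7 + 0.1279×106.9 + 0.2753×64.7 + 0.1609×39.7 + 0.1442×17.0 = 79.0539 per 1,000.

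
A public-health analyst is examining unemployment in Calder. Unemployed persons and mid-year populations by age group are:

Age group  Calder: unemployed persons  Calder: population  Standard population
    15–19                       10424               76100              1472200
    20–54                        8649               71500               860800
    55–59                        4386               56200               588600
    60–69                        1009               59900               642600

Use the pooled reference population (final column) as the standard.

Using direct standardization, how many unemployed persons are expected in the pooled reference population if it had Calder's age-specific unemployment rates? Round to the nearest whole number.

362546

Age-specific rates per 1000 for Calder: 136.978, 120.965, 78.043, 16.845.
Expected unemployed persons = Σ (standard pop × age-specific rate ÷ 1000)
= 1472200×136.978/1000 + 860800×120.965/1000 + 588600×78.043/1000 + 642600×16.845/1000
= 201658.51 + 104126.70 + 45935.94 + 10824.43 = 362545.58.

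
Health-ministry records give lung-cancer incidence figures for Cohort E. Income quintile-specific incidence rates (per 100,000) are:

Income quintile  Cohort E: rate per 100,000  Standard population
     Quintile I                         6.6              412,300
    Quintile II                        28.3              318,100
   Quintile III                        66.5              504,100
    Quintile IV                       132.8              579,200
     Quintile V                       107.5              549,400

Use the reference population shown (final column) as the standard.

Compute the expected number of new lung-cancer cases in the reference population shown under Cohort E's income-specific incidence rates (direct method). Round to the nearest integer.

Expected new lung-cancer cases = Σ (standard pop × income-specific rate ÷ 100,000)
= 412,300×6.6/100,000 + 318,100×28.3/100,000 + 504,100×66.5/100,000 + 579,200×132.8/100,000 + 549,400×107.5/100,000
= 27.21 + 90.02 + 335.23 + 769.18 + 590.61 = 1812.24.

1812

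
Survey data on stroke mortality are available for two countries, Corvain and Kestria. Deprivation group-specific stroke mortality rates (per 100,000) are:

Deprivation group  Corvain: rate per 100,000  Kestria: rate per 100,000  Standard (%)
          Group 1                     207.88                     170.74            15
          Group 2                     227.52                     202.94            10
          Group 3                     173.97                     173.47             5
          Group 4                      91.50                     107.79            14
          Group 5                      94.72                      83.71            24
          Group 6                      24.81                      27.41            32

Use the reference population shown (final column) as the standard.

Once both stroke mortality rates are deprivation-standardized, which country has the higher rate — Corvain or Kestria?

Standard weights: 0.15, 0.10, 0.05, 0.14, 0.24, 0.32.
Corvain: 0.1500×207.88 + 0.1000×227.52 + 0.0500×173.97 + 0.1400×91.50 + 0.2400×94.72 + 0.3200×24.81 = 106.1145 per 100,000.
Kestria: 0.1500×170.74 + 0.1000×202.94 + 0.0500×173.47 + 0.1400×107.79 + 0.2400×83.71 + 0.3200×27.41 = 98.5307 per 100,000.

Corvain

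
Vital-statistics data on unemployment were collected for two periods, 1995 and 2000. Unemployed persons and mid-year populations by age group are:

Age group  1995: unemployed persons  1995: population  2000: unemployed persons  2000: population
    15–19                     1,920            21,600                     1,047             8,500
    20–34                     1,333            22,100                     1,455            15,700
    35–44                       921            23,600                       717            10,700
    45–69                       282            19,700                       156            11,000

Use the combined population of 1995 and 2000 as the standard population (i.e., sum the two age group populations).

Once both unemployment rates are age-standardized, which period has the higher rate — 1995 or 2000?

Age-specific rates per 1,000 for 1995: 88.889, 60.317, 39.025, 14.315.
For 2000: 123.176, 92.675, 67.009, 14.182.
Combined standard total = 132,900; weights = 0.2265, 0.2844, 0.2581, 0.2310.
1995: 0.2265×88.889 + 0.2844×60.317 + 0.2581×39.025 + 0.2310×14.315 = 50.6664 per 1,000.
2000: 0.2265×123.176 + 0.2844×92.675 + 0.2581×67.009 + 0.2310×14.182 = 74.8272 per 1,000.

2000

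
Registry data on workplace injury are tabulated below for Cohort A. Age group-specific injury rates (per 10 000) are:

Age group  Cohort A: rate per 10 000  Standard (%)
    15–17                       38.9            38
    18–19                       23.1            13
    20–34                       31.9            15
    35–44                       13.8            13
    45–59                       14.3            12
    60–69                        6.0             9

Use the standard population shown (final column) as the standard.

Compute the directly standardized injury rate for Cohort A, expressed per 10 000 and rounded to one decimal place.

Standard weights: 0.38, 0.13, 0.15, 0.13, 0.12, 0.09.
Standardized rate: 0.3800×38.9 + 0.1300×23.1 + 0.1500×31.9 + 0.1300×13.8 + 0.1200×14.3 + 0.0900×6.0 = 26.6200 per 10 000.

26.6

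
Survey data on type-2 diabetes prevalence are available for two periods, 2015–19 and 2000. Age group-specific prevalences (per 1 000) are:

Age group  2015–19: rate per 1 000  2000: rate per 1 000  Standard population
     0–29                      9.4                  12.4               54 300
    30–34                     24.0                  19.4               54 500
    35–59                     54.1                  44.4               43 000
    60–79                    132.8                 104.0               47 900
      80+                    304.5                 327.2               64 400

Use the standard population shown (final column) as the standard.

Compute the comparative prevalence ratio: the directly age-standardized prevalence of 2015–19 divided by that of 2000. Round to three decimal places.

1.014

Standard total = 264 100; weights = 0.2056, 0.2064, 0.1628, 0.1814, 0.2438.
2015–19: 0.2056×9.4 + 0.2064×24.0 + 0.1628×54.1 + 0.1814×132.8 + 0.2438×304.5 = 114.0312 per 1 000.
2000: 0.2056×12.4 + 0.2064×19.4 + 0.1628×44.4 + 0.1814×104.0 + 0.2438×327.2 = 112.4313 per 1 000.
Ratio = 114.0312 ÷ 112.4313 = 1.01423.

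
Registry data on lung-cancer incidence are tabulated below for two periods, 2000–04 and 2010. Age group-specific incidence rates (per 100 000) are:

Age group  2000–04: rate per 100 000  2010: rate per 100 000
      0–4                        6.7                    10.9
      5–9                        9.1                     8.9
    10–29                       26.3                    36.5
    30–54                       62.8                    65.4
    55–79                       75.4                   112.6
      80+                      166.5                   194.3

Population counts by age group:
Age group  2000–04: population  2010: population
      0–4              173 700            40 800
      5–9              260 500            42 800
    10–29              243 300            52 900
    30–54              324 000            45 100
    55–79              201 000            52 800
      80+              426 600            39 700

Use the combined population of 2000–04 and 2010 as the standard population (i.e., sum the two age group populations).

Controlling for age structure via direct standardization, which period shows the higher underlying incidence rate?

Combined standard total = 1 903 200; weights = 0.1127, 0.1594, 0.1556, 0.1939, 0.1334, 0.2450.
2000–04: 0.1127×6.7 + 0.1594×9.1 + 0.1556×26.3 + 0.1939×62.8 + 0.1334×75.4 + 0.2450×166.5 = 69.3265 per 100 000.
2010: 0.1127×10.9 + 0.1594×8.9 + 0.1556×36.5 + 0.1939×65.4 + 0.1334×112.6 + 0.2450×194.3 = 83.6317 per 100 000.
The crude rates (71.49 vs 70.65) would put 2000–04 higher, but that reflects its age composition; once standardized to a common age structure, 2010 has the higher underlying rate.

2010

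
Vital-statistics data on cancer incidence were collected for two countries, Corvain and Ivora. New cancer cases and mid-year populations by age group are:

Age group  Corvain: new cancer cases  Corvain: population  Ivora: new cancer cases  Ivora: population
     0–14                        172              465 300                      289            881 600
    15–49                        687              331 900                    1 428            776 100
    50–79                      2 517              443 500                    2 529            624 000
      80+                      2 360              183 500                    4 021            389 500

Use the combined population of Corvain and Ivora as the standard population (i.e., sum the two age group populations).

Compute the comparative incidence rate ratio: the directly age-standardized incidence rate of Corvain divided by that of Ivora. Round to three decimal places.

Age-specific rates per 100 000 for Corvain: 36.97, 206.99, 567.53, 1286.10.
For Ivora: 32.78, 184.00, 405.29, 1032.35.
Combined standard total = 4 095 400; weights = 0.3289, 0.2705, 0.2607, 0.1399.
Corvain: 0.3289×36.97 + 0.2705×206.99 + 0.2607×567.53 + 0.1399×1286.10 = 396.0322 per 100 000.
Ivora: 0.3289×32.78 + 0.2705×184.00 + 0.2607×405.29 + 0.1399×1032.35 = 310.6420 per 100 000.
Ratio = 396.0322 ÷ 310.6420 = 1.27488.

1.275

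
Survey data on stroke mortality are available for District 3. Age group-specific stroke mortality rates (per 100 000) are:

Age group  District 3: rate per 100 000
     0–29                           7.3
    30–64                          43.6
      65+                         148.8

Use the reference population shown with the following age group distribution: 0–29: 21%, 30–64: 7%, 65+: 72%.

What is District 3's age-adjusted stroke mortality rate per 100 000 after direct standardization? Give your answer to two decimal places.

111.72

Standard weights: 0.21, 0.07, 0.72.
Standardized rate: 0.2100×7.3 + 0.0700×43.6 + 0.7200×148.8 = 111.7210 per 100 000.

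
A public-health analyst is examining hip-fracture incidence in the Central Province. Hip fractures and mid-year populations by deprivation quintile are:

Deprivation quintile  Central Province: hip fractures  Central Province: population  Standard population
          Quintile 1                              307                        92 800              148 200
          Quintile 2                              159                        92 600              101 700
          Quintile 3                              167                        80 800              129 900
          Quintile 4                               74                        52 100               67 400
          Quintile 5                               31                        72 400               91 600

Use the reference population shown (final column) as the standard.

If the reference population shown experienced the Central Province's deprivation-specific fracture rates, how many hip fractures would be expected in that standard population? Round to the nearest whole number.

Deprivation-specific rates per 100 000 for the Central Province: 330.82, 171.71, 206.68, 142.03, 42.82.
Expected hip fractures = Σ (standard pop × deprivation-specific rate ÷ 100 000)
= 148 200×330.82/100 000 + 101 700×171.71/100 000 + 129 900×206.68/100 000 + 67 400×142.03/100 000 + 91 600×42.82/100 000
= 490.27 + 174.63 + 268.48 + 95.73 + 39.22 = 1068.33.

1068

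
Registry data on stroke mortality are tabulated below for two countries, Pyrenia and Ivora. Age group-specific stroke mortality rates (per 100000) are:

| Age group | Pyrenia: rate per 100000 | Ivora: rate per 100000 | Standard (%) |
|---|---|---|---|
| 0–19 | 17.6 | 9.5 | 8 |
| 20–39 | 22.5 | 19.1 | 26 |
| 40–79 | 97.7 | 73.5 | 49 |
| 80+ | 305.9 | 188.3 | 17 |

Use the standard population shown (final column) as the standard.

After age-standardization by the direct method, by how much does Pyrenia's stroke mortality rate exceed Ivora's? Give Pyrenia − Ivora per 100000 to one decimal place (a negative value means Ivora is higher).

33.4

Standard weights: 0.08, 0.26, 0.49, 0.17.
Pyrenia: 0.0800×17.6 + 0.2600×22.5 + 0.4900×97.7 + 0.1700×305.9 = 107.1340 per 100000.
Ivora: 0.0800×9.5 + 0.2600×19.1 + 0.4900×73.5 + 0.1700×188.3 = 73.7520 per 100000.
Difference = 107.1340 − 73.7520 = 33.3820.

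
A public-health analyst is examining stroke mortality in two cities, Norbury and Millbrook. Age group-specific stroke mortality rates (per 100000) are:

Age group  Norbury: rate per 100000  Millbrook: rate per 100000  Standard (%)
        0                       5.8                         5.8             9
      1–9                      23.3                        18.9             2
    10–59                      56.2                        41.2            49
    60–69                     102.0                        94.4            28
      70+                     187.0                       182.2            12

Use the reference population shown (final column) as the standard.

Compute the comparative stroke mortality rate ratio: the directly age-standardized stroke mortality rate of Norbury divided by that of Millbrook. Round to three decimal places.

Standard weights: 0.09, 0.02, 0.49, 0.28, 0.12.
Norbury: 0.0900×5.8 + 0.0200×23.3 + 0.4900×56.2 + 0.2800×102.0 + 0.1200×187.0 = 79.5260 per 100000.
Millbrook: 0.0900×5.8 + 0.0200×18.9 + 0.4900×41.2 + 0.2800×94.4 + 0.1200×182.2 = 69.3840 per 100000.
Ratio = 79.5260 ÷ 69.3840 = 1.14617.

1.146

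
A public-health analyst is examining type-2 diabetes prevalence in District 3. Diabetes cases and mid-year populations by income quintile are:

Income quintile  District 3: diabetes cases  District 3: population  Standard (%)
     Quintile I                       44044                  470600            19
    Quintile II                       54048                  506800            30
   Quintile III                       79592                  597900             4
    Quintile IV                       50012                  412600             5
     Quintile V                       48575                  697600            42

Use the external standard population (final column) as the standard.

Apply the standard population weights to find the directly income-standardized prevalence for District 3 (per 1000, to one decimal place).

Income-specific rates per 1000 for District 3: 93.591, 106.646, 133.119, 121.212, 69.632.
Standard weights: 0.19, 0.30, 0.04, 0.05, 0.42.
Standardized rate: 0.1900×93.591 + 0.3000×106.646 + 0.0400×133.119 + 0.0500×121.212 + 0.4200×69.632 = 90.4066 per 1000.

90.4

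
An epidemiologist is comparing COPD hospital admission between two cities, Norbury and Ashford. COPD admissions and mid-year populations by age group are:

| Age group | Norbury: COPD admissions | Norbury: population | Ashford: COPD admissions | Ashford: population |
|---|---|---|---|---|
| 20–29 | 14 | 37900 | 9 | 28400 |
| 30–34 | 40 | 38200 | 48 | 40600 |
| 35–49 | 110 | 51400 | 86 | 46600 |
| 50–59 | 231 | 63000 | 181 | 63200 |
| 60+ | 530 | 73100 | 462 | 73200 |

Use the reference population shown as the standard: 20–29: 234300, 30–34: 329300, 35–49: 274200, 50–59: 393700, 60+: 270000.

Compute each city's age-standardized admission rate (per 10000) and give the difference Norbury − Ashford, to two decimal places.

Age-specific rates per 10000 for Norbury: 3.69, 10.47, 21.40, 36.67, 72.50.
For Ashford: 3.17, 11.82, 18.45, 28.64, 63.11.
Standard total = 1501500; weights = 0.1560, 0.2193, 0.1826, 0.2622, 0.1798.
Norbury: 0.1560×3.69 + 0.2193×10.47 + 0.1826×21.40 + 0.2622×36.67 + 0.1798×72.50 = 29.4328 per 10000.
Ashford: 0.1560×3.17 + 0.2193×11.82 + 0.1826×18.45 + 0.2622×28.64 + 0.1798×63.11 = 25.3162 per 10000.
Difference = 29.4328 − 25.3162 = 4.1166.

4.12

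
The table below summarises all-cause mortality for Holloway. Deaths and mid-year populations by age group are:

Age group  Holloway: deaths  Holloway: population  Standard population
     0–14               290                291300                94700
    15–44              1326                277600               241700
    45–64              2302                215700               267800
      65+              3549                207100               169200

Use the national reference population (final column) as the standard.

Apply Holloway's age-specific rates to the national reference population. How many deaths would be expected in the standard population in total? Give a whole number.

7006

Age-specific rates per 1000 for Holloway: 0.996, 4.777, 10.672, 17.137.
Expected deaths = Σ (standard pop × age-specific rate ÷ 1000)
= 94700×0.996/1000 + 241700×4.777/1000 + 267800×10.672/1000 + 169200×17.137/1000
= 94.28 + 1154.52 + 2858.02 + 2899.52 = 7006.34.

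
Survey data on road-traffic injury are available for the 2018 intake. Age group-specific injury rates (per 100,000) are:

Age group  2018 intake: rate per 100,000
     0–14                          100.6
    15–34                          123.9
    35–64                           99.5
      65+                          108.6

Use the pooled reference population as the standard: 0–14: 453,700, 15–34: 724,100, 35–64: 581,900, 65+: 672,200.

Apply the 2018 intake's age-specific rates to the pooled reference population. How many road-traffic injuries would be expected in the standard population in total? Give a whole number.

Expected road-traffic injuries = Σ (standard pop × age-specific rate ÷ 100,000)
= 453,700×100.6/100,000 + 724,100×123.9/100,000 + 581,900×99.5/100,000 + 672,200×108.6/100,000
= 456.42 + 897.16 + 578.99 + 730.01 = 2662.58.

2663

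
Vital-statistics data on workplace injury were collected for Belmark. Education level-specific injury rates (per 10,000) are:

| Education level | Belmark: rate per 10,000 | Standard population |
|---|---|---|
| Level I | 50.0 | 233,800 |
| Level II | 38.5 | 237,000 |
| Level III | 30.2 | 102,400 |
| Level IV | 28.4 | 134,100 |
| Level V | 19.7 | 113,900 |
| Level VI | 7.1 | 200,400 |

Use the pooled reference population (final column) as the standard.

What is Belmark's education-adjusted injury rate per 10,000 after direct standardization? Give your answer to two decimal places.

Standard total = 1,021,600; weights = 0.2289, 0.2320, 0.1002, 0.1313, 0.1115, 0.1962.
Standardized rate: 0.2289×50.0 + 0.2320×38.5 + 0.1002×30.2 + 0.1313×28.4 + 0.1115×19.7 + 0.1962×7.1 = 30.7186 per 10,000.

30.72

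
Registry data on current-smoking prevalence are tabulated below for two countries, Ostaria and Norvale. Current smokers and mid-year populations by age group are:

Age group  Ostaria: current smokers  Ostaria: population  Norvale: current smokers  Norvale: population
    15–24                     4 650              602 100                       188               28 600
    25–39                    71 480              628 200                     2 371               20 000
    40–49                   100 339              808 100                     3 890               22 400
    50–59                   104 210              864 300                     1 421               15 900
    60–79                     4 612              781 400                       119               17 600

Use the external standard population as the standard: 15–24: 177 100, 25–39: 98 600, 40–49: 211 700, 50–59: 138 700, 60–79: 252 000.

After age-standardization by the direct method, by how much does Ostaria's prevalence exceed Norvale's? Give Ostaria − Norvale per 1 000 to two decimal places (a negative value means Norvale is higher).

-7.55

Age-specific rates per 1 000 for Ostaria: 7.723, 113.785, 124.167, 120.572, 5.902.
For Norvale: 6.573, 118.550, 173.661, 89.371, 6.761.
Standard total = 878 100; weights = 0.2017, 0.1123, 0.2411, 0.1580, 0.2870.
Ostaria: 0.2017×7.723 + 0.1123×113.785 + 0.2411×124.167 + 0.1580×120.572 + 0.2870×5.902 = 65.0082 per 1 000.
Norvale: 0.2017×6.573 + 0.1123×118.550 + 0.2411×173.661 + 0.1580×89.371 + 0.2870×6.761 = 72.5621 per 1 000.
Difference = 65.0082 − 72.5621 = -7.5539.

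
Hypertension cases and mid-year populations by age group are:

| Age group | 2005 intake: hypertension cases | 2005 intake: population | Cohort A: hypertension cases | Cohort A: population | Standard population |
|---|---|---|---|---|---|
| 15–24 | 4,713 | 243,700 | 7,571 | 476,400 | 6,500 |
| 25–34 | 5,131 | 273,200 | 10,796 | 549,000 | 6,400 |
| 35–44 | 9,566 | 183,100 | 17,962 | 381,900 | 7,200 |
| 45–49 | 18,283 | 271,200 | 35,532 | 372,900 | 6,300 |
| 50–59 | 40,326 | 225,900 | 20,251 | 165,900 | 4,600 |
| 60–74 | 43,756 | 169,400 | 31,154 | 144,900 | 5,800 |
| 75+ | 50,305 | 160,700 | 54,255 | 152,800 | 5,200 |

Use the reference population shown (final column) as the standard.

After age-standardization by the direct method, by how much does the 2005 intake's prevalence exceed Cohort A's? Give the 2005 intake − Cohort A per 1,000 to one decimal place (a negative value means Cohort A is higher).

Age-specific rates per 1,000 for the 2005 intake: 19.339, 18.781, 52.245, 67.415, 178.513, 258.300, 313.037.
For Cohort A: 15.892, 19.665, 47.033, 95.286, 122.068, 215.003, 355.072.
Standard total = 42,000; weights = 0.1548, 0.1524, 0.1714, 0.1500, 0.1095, 0.1381, 0.1238.
The 2005 intake: 0.1548×19.339 + 0.1524×18.781 + 0.1714×52.245 + 0.1500×67.415 + 0.1095×178.513 + 0.1381×258.300 + 0.1238×313.037 = 118.9017 per 1,000.
Cohort A: 0.1548×15.892 + 0.1524×19.665 + 0.1714×47.033 + 0.1500×95.286 + 0.1095×122.068 + 0.1381×215.003 + 0.1238×355.072 = 114.8333 per 1,000.
Difference = 118.9017 − 114.8333 = 4.0684.

4.1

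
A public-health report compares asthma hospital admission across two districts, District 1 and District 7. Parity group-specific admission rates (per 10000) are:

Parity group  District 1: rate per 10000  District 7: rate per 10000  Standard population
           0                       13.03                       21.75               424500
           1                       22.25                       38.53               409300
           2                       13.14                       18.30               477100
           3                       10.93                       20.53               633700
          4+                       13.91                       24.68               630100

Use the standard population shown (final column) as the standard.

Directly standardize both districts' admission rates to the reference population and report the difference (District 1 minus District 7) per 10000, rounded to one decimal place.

Standard total = 2574700; weights = 0.1649, 0.1590, 0.1853, 0.2461, 0.2447.
District 1: 0.1649×13.03 + 0.1590×22.25 + 0.1853×13.14 + 0.2461×10.93 + 0.2447×13.91 = 14.2146 per 10000.
District 7: 0.1649×21.75 + 0.1590×38.53 + 0.1853×18.30 + 0.2461×20.53 + 0.2447×24.68 = 24.1950 per 10000.
Difference = 14.2146 − 24.1950 = -9.9804.

-10.0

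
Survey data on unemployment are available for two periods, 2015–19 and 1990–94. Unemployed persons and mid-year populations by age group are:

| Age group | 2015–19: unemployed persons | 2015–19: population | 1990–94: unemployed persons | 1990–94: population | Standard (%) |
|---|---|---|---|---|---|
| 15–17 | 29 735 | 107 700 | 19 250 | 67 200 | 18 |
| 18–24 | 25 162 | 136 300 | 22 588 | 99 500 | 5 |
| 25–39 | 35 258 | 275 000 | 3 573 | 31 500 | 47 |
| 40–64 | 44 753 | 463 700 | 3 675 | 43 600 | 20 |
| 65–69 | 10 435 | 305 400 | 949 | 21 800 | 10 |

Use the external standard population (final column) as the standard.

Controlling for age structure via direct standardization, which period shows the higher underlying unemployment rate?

2015–19

Age-specific rates per 1 000 for 2015–19: 276.091, 184.607, 128.211, 96.513, 34.168.
For 1990–94: 286.458, 227.015, 113.429, 84.289, 43.532.
Standard weights: 0.18, 0.05, 0.47, 0.20, 0.10.
2015–19: 0.1800×276.091 + 0.0500×184.607 + 0.4700×128.211 + 0.2000×96.513 + 0.1000×34.168 = 141.9053 per 1 000.
1990–94: 0.1800×286.458 + 0.0500×227.015 + 0.4700×113.429 + 0.2000×84.289 + 0.1000×43.532 = 137.4357 per 1 000.
The crude rates (112.84 vs 189.81) would put 1990–94 higher, but that reflects its age composition; once standardized to a common age structure, 2015–19 has the higher underlying rate.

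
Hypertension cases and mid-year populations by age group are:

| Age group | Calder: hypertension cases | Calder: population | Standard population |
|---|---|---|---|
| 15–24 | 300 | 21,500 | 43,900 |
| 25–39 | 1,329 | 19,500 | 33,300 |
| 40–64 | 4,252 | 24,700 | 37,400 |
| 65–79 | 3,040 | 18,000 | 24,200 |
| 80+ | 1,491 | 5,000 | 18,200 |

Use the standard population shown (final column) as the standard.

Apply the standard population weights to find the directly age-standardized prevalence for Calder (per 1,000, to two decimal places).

Age-specific rates per 1,000 for Calder: 13.953, 68.154, 172.146, 168.889, 298.200.
Standard total = 157,000; weights = 0.2796, 0.2121, 0.2382, 0.1541, 0.1159.
Standardized rate: 0.2796×13.953 + 0.2121×68.154 + 0.2382×172.146 + 0.1541×168.889 + 0.1159×298.200 = 119.9661 per 1,000.

119.97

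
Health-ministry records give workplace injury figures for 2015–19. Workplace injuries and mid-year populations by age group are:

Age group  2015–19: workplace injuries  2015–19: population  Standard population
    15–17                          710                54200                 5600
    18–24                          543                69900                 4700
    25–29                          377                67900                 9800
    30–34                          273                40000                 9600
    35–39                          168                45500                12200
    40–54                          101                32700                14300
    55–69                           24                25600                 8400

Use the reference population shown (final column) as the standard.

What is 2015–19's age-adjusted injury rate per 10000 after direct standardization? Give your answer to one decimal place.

Age-specific rates per 10000 for 2015–19: 131.00, 77.68, 55.52, 68.25, 36.92, 30.89, 9.38.
Standard total = 64600; weights = 0.0867, 0.0728, 0.1517, 0.1486, 0.1889, 0.2214, 0.1300.
Standardized rate: 0.0867×131.00 + 0.0728×77.68 + 0.1517×55.52 + 0.1486×68.25 + 0.1889×36.92 + 0.2214×30.89 + 0.1300×9.38 = 50.6022 per 10000.

50.6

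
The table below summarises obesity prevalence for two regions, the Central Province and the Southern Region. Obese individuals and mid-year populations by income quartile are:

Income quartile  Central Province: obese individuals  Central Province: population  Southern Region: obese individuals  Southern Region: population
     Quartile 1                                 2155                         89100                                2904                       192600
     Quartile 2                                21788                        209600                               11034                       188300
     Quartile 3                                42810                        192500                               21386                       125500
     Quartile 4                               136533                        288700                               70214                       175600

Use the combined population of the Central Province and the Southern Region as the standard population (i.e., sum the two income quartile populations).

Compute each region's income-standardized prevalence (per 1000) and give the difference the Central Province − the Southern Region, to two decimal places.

Income-specific rates per 1000 for the Central Province: 24.186, 103.950, 222.390, 472.923.
For the Southern Region: 15.078, 58.598, 170.406, 399.852.
Combined standard total = 1461900; weights = 0.1927, 0.2722, 0.2175, 0.3176.
The Central Province: 0.1927×24.186 + 0.2722×103.950 + 0.2175×222.390 + 0.3176×472.923 = 231.5298 per 1000.
The Southern Region: 0.1927×15.078 + 0.2722×58.598 + 0.2175×170.406 + 0.3176×399.852 = 182.9154 per 1000.
Difference = 231.5298 − 182.9154 = 48.6144.

48.61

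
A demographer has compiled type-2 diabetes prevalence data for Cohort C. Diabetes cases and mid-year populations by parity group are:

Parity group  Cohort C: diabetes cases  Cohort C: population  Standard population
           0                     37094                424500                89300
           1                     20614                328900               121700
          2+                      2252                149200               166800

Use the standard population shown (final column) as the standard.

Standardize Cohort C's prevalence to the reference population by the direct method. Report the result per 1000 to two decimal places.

Parity-specific rates per 1000 for Cohort C: 87.383, 62.676, 15.094.
Standard total = 377800; weights = 0.2364, 0.3221, 0.4415.
Standardized rate: 0.2364×87.383 + 0.3221×62.676 + 0.4415×15.094 = 47.5081 per 1000.

47.51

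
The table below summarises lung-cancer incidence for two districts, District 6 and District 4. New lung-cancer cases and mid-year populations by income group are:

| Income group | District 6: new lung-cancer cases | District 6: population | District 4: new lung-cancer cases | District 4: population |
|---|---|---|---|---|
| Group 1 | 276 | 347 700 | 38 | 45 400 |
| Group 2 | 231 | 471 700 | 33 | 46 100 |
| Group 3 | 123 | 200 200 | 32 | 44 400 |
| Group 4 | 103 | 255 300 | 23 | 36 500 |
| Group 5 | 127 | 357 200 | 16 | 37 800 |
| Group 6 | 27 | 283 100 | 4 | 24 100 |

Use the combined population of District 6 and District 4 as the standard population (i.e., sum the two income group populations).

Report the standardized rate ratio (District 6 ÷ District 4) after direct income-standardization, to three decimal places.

0.785

Income-specific rates per 100 000 for District 6: 79.38, 48.97, 61.44, 40.34, 35.55, 9.54.
For District 4: 83.70, 71.58, 72.07, 63.01, 42.33, 16.60.
Combined standard total = 2 149 500; weights = 0.1829, 0.2409, 0.1138, 0.1358, 0.1838, 0.1429.
District 6: 0.1829×79.38 + 0.2409×48.97 + 0.1138×61.44 + 0.1358×40.34 + 0.1838×35.55 + 0.1429×9.54 = 46.6786 per 100 000.
District 4: 0.1829×83.70 + 0.2409×71.58 + 0.1138×72.07 + 0.1358×63.01 + 0.1838×42.33 + 0.1429×16.60 = 59.4572 per 100 000.
Ratio = 46.6786 ÷ 59.4572 = 0.78508.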